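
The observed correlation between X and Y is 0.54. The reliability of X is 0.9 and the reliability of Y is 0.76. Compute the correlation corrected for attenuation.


r_corrected = rxy / sqrt(rxx * ryy)
= 0.54 / sqrt(0.9 * 0.76)
= 0.54 / sqrt(0.684)
= 0.54 / 0.827043
r_corrected = 0.6529

0.6529


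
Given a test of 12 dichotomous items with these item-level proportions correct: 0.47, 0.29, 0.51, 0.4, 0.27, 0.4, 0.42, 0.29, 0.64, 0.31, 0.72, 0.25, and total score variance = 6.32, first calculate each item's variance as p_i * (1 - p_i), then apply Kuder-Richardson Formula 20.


For each item, compute p_i * q_i:
  Item 1: 0.47 * 0.53 = 0.2491
  Item 2: 0.29 * 0.71 = 0.2059
  Item 3: 0.51 * 0.49 = 0.2499
  Item 4: 0.4 * 0.6 = 0.24
  Item 5: 0.27 * 0.73 = 0.1971
  Item 6: 0.4 * 0.6 = 0.24
  Item 7: 0.42 * 0.58 = 0.2436
  Item 8: 0.29 * 0.71 = 0.2059
  Item 9: 0.64 * 0.36 = 0.2304
  Item 10: 0.31 * 0.69 = 0.2139
  Item 11: 0.72 * 0.28 = 0.2016
  Item 12: 0.25 * 0.75 = 0.1875
Sum(p_i * q_i) = 0.2491 + 0.2059 + 0.2499 + 0.24 + 0.1971 + 0.24 + 0.2436 + 0.2059 + 0.2304 + 0.2139 + 0.2016 + 0.1875 = 2.6649
KR-20 = (k/(k-1)) * (1 - Sum(p_i*q_i) / Var_total)
= (12/11) * (1 - 2.6649/6.32)
= 1.0909 * 0.5783
KR-20 = 0.6309

0.6309


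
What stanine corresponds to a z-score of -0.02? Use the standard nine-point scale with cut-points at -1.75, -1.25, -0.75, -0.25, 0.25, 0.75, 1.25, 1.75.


Stanine boundaries: [-1.75, -1.25, -0.75, -0.25, 0.25, 0.75, 1.25, 1.75]
z = -0.02
Check each boundary:
  z >= -1.75 -> could be stanine 2
  z >= -1.25 -> could be stanine 3
  z >= -0.75 -> could be stanine 4
  z >= -0.25 -> could be stanine 5
  z < 0.25
  z < 0.75
  z < 1.25
  z < 1.75
Highest qualifying boundary gives stanine = 5

5


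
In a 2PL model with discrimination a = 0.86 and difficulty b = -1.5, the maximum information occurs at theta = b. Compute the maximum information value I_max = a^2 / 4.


For 2PL, max info at theta = b = -1.5
I_max = a^2 / 4 = 0.86^2 / 4
= 0.7396 / 4
I_max = 0.1849

0.1849


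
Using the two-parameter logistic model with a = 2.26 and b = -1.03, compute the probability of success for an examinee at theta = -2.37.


a*(theta - b) = 2.26 * (-2.37 - -1.03) = -3.0284
exp(--3.0284) = 20.6641
P = 1 / (1 + 20.6641)
P = 0.0462

0.0462


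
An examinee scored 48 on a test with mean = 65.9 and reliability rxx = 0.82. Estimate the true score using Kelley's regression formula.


T_est = rxx * X + (1 - rxx) * mean
T_est = 0.82 * 48 + 0.18 * 65.9
T_est = 39.36 + 11.862
T_est = 51.222

51.222


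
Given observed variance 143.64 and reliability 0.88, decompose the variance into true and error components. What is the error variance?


var_true = rxx * var_obs = 0.88 * 143.64 = 126.4032
var_error = var_obs - var_true
var_error = 143.64 - 126.4032
var_error = 17.2368

17.2368


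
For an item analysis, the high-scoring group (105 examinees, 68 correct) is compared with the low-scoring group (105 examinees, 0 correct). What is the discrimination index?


p_upper = 68/105 = 0.6476
p_lower = 0/105 = 0.0
D = 0.6476 - 0.0 = 0.6476

0.6476


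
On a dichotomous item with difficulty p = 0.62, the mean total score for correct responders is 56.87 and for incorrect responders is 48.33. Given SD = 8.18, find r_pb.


q = 1 - p = 0.38
rpb = ((M1 - M0) / SD) * sqrt(p * q)
rpb = ((56.87 - 48.33) / 8.18) * sqrt(0.62 * 0.38)
rpb = 0.5067

0.5067


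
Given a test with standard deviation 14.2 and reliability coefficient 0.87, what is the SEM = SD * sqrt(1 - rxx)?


SEM = SD * sqrt(1 - rxx)
SEM = 14.2 * sqrt(1 - 0.87)
SEM = 14.2 * sqrt(0.13) = 14.2 * 0.360555
SEM = 5.1199

5.1199


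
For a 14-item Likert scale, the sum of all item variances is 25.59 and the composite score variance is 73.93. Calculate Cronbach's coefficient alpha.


alpha = (k/(k-1)) * (1 - sum(si^2)/s_total^2)
= (14/13) * (1 - 25.59/73.93)
alpha = 0.7042

0.7042


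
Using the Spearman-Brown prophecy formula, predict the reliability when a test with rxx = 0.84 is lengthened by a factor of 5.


r_new = (n * rxx) / (1 + (n-1) * rxx)
r_new = (5 * 0.84) / (1 + 4 * 0.84)
r_new = 4.2 / 4.36
r_new = 0.9633

0.9633


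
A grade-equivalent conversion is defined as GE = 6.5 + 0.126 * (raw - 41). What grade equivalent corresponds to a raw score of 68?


raw - median = 68 - 41 = 27
slope * diff = 0.126 * 27 = 3.402
GE = 6.5 + 3.402
GE = 9.902

9.902


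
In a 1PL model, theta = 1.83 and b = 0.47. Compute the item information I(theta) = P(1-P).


P = 1/(1+exp(-(1.83-0.47))) = 0.7958
I = P*(1-P) = 0.7958 * 0.2042
I = 0.1625

0.1625


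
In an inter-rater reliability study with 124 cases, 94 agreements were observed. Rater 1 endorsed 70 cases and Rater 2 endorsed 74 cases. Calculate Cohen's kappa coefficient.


P_o = 94/124 = 0.758065
P_e = (70*74 + 54*50) / 15376 = 0.512487
kappa = (P_o - P_e) / (1 - P_e)
kappa = (0.758065 - 0.512487) / (1 - 0.512487)
kappa = 0.5037

0.5037


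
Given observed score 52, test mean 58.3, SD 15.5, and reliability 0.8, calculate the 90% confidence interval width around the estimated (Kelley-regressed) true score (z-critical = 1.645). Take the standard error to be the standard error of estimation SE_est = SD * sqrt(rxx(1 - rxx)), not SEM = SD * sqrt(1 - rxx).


True score estimate = 0.8*52 + 0.2*58.3 = 53.26
SE_est = SD * sqrt(rxx * (1 - rxx)) = 15.5 * sqrt(0.8 * 0.2) = 15.5 * sqrt(0.16) = 6.2
CI = T_est +/- z * SE_est, so width = 2 * z * SE_est = 2 * 1.645 * 6.2
Width = 20.398

20.398


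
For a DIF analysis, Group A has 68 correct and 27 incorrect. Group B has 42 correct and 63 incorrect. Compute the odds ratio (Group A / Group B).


Odds_A = 68/27 = 2.5185
Odds_B = 42/63 = 0.6667
OR = Odds_A / Odds_B = 2.5185 / 0.6667
Exactly, OR = (68 * 63) / (27 * 42) = 4284 / 1134
OR = 3.7778

3.7778


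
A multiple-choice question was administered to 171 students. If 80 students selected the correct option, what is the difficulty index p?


Item difficulty p = number correct / total examinees
p = 80 / 171
p = 0.4678

0.4678


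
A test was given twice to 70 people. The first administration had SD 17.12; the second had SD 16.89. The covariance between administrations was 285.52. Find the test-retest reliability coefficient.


r = cov(X,Y) / (SD_X * SD_Y)
r = 285.52 / (17.12 * 16.89)
r = 285.52 / 289.1568
r = 0.9874

0.9874


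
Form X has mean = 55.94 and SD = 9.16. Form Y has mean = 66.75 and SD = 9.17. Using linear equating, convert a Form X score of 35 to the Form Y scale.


slope = SD_Y / SD_X = 9.17 / 9.16 ~ 1.0011
intercept = mean_Y - slope * mean_X = 66.75 - (9.17 / 9.16) * 55.94 ~ 10.7489
Y = slope * X + intercept. To avoid rounding drift from the rounded slope/intercept, evaluate the equivalent form Y = mean_Y + SD_Y * (X - mean_X) / SD_X at full precision:
Y = 66.75 + 9.17 * (35 - 55.94) / 9.16
Y = 66.75 - 9.17 * 20.94 / 9.16
Y = 66.75 - 192.0198 / 9.16
Y = 66.75 - 20.9629
Y = 45.7871

45.7871


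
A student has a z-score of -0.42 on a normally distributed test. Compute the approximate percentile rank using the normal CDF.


CDF(z) = 0.5 * (1 + erf(z/sqrt(2)))
erf(-0.297) = -0.3255
CDF = 0.3372
Percentile rank = 0.3372 * 100 = 33.72

33.72


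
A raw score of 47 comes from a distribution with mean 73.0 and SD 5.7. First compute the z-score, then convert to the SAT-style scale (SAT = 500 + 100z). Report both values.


z = (X - mean) / SD = (47 - 73.0) / 5.7
z = -26.0 / 5.7
z = -4.5614
SAT-scale = SAT = 500 + 100z
Carry z at full precision (z = -26.0 / 5.7) into the conversion:
SAT-scale = 500 + 100 * (-26.0 / 5.7) = 500 + -2600 / 5.7
SAT-scale = 500 + -456.1404
SAT-scale = 43.8596

43.8596


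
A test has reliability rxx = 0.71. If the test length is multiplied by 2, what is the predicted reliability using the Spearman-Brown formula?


r_new = (n * rxx) / (1 + (n-1) * rxx)
r_new = (2 * 0.71) / (1 + 1 * 0.71)
r_new = 1.42 / 1.71
r_new = 0.8304

0.8304


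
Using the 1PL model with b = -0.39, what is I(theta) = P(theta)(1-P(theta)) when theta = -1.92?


P = 1/(1+exp(-(-1.92--0.39))) = 0.178
I = P*(1-P) = 0.178 * 0.822
I = 0.1463

0.1463


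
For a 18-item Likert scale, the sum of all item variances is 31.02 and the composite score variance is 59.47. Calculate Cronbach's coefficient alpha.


alpha = (k/(k-1)) * (1 - sum(si^2)/s_total^2)
= (18/17) * (1 - 31.02/59.47)
alpha = 0.5065

0.5065


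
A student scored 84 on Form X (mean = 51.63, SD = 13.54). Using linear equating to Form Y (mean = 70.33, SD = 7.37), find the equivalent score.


slope = SD_Y / SD_X = 7.37 / 13.54 ~ 0.5443
intercept = mean_Y - slope * mean_X = 70.33 - (7.37 / 13.54) * 51.63 ~ 42.2271
Y = slope * X + intercept. To avoid rounding drift from the rounded slope/intercept, evaluate the equivalent form Y = mean_Y + SD_Y * (X - mean_X) / SD_X at full precision:
Y = 70.33 + 7.37 * (84 - 51.63) / 13.54
Y = 70.33 + 7.37 * 32.37 / 13.54
Y = 70.33 + 238.5669 / 13.54
Y = 70.33 + 17.6194
Y = 87.9494

87.9494


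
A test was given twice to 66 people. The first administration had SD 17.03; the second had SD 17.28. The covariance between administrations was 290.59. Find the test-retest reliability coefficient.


r = cov(X,Y) / (SD_X * SD_Y)
r = 290.59 / (17.03 * 17.28)
r = 290.59 / 294.2784
r = 0.9875

0.9875


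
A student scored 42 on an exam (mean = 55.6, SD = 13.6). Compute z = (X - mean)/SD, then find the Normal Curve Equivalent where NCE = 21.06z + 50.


z = (X - mean) / SD = (42 - 55.6) / 13.6
z = -13.6 / 13.6
z = -1.0
NCE = NCE = 21.06z + 50
Carry z at full precision (z = -13.6 / 13.6) into the conversion:
NCE = 21.06 * (-13.6 / 13.6) + 50 = -286.416 / 13.6 + 50
NCE = -21.06 + 50
NCE = 28.94

28.94


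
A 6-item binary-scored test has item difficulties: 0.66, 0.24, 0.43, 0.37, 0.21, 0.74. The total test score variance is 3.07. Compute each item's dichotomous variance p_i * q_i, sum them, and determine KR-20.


For each item, compute p_i * q_i:
  Item 1: 0.66 * 0.34 = 0.2244
  Item 2: 0.24 * 0.76 = 0.1824
  Item 3: 0.43 * 0.57 = 0.2451
  Item 4: 0.37 * 0.63 = 0.2331
  Item 5: 0.21 * 0.79 = 0.1659
  Item 6: 0.74 * 0.26 = 0.1924
Sum(p_i * q_i) = 0.2244 + 0.1824 + 0.2451 + 0.2331 + 0.1659 + 0.1924 = 1.2433
KR-20 = (k/(k-1)) * (1 - Sum(p_i*q_i) / Var_total)
= (6/5) * (1 - 1.2433/3.07)
= 1.2 * 0.595
KR-20 = 0.714

0.714


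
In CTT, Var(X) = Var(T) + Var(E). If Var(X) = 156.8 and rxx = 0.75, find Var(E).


var_true = rxx * var_obs = 0.75 * 156.8 = 117.6
var_error = var_obs - var_true
var_error = 156.8 - 117.6
var_error = 39.2

39.2


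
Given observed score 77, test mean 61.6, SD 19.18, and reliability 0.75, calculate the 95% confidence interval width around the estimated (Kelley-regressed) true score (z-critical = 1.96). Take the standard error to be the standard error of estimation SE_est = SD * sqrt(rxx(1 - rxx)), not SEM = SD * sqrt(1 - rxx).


True score estimate = 0.75*77 + 0.25*61.6 = 73.15
SE_est = SD * sqrt(rxx * (1 - rxx)) = 19.18 * sqrt(0.75 * 0.25) = 19.18 * sqrt(0.1875) = 8.305184
CI = T_est +/- z * SE_est, so width = 2 * z * SE_est = 2 * 1.96 * 8.305184
Width = 32.5563

32.5563


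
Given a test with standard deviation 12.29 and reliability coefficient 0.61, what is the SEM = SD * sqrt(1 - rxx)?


SEM = SD * sqrt(1 - rxx)
SEM = 12.29 * sqrt(1 - 0.61)
SEM = 12.29 * sqrt(0.39) = 12.29 * 0.6245
SEM = 7.6751

7.6751


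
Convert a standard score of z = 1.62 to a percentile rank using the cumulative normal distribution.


CDF(z) = 0.5 * (1 + erf(z/sqrt(2)))
erf(1.1455) = 0.8948
CDF = 0.9474
Percentile rank = 0.9474 * 100 = 94.74

94.74


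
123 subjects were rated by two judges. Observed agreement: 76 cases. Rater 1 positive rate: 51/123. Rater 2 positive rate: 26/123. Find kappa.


P_o = 76/123 = 0.617886
P_e = (51*26 + 72*97) / 15129 = 0.549276
kappa = (P_o - P_e) / (1 - P_e)
kappa = (0.617886 - 0.549276) / (1 - 0.549276)
kappa = 0.1522

0.1522


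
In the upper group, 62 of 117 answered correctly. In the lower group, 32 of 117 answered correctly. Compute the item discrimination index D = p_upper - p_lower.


p_upper = 62/117 = 0.5299
p_lower = 32/117 = 0.2735
D = 0.5299 - 0.2735 = 0.2564

0.2564


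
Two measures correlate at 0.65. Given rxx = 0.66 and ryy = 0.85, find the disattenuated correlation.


r_corrected = rxy / sqrt(rxx * ryy)
= 0.65 / sqrt(0.66 * 0.85)
= 0.65 / sqrt(0.561)
= 0.65 / 0.748999
r_corrected = 0.8678

0.8678


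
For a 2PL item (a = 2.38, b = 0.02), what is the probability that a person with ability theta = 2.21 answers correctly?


a*(theta - b) = 2.38 * (2.21 - 0.02) = 5.2122
exp(-5.2122) = 0.0054
P = 1 / (1 + 0.0054)
P = 0.9946

0.9946


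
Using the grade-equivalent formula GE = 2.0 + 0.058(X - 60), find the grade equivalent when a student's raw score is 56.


raw - median = 56 - 60 = -4
slope * diff = 0.058 * -4 = -0.232
GE = 2.0 + -0.232
GE = 1.768

1.768


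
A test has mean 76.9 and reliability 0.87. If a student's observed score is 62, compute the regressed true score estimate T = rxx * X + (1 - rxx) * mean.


T_est = rxx * X + (1 - rxx) * mean
T_est = 0.87 * 62 + 0.13 * 76.9
T_est = 53.94 + 9.997
T_est = 63.937

63.937


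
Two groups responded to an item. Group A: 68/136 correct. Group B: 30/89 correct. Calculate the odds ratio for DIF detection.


Odds_A = 68/68 = 1.0
Odds_B = 30/59 = 0.5085
OR = Odds_A / Odds_B = 1.0 / 0.5085
Exactly, OR = (68 * 59) / (68 * 30) = 4012 / 2040
OR = 1.9667

1.9667


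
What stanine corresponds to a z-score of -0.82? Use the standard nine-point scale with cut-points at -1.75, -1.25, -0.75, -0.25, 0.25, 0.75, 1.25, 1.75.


Stanine boundaries: [-1.75, -1.25, -0.75, -0.25, 0.25, 0.75, 1.25, 1.75]
z = -0.82
Check each boundary:
  z >= -1.75 -> could be stanine 2
  z >= -1.25 -> could be stanine 3
  z < -0.75
  z < -0.25
  z < 0.25
  z < 0.75
  z < 1.25
  z < 1.75
Highest qualifying boundary gives stanine = 3

3


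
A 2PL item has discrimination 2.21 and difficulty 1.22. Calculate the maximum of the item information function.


For 2PL, max info at theta = b = 1.22
I_max = a^2 / 4 = 2.21^2 / 4
= 4.8841 / 4
I_max = 1.221

1.221


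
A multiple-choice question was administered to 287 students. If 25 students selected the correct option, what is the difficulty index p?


Item difficulty p = number correct / total examinees
p = 25 / 287
p = 0.0871

0.0871


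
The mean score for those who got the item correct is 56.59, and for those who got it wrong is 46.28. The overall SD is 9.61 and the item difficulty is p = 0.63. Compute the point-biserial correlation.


q = 1 - p = 0.37
rpb = ((M1 - M0) / SD) * sqrt(p * q)
rpb = ((56.59 - 46.28) / 9.61) * sqrt(0.63 * 0.37)
rpb = 0.518

0.518


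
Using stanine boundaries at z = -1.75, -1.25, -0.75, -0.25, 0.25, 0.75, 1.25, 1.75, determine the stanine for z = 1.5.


Stanine boundaries: [-1.75, -1.25, -0.75, -0.25, 0.25, 0.75, 1.25, 1.75]
z = 1.5
Check each boundary:
  z >= -1.75 -> could be stanine 2
  z >= -1.25 -> could be stanine 3
  z >= -0.75 -> could be stanine 4
  z >= -0.25 -> could be stanine 5
  z >= 0.25 -> could be stanine 6
  z >= 0.75 -> could be stanine 7
  z >= 1.25 -> could be stanine 8
  z < 1.75
Highest qualifying boundary gives stanine = 8

8


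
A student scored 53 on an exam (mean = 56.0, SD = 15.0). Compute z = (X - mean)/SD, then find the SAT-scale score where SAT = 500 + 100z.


z = (X - mean) / SD = (53 - 56.0) / 15.0
z = -3.0 / 15.0
z = -0.2
SAT-scale = SAT = 500 + 100z
Carry z at full precision (z = -3.0 / 15.0) into the conversion:
SAT-scale = 500 + 100 * (-3.0 / 15.0) = 500 + -300 / 15.0
SAT-scale = 500 + -20.0
SAT-scale = 480.0

480.0


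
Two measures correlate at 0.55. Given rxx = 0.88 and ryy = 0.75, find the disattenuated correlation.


r_corrected = rxy / sqrt(rxx * ryy)
= 0.55 / sqrt(0.88 * 0.75)
= 0.55 / sqrt(0.66)
= 0.55 / 0.812404
r_corrected = 0.677

0.677


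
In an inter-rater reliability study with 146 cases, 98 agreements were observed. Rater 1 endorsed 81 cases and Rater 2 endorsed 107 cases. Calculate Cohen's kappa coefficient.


P_o = 98/146 = 0.671233
P_e = (81*107 + 65*39) / 21316 = 0.525521
kappa = (P_o - P_e) / (1 - P_e)
kappa = (0.671233 - 0.525521) / (1 - 0.525521)
kappa = 0.3071

0.3071


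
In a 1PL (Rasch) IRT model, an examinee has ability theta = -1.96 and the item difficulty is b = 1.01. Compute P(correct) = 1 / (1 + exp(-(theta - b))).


theta - b = -1.96 - 1.01 = -2.97
exp(-(theta - b)) = exp(2.97) = 19.4919
P = 1 / (1 + 19.4919)
P = 0.0488

0.0488


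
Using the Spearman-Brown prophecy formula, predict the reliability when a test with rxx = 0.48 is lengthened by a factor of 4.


r_new = (n * rxx) / (1 + (n-1) * rxx)
r_new = (4 * 0.48) / (1 + 3 * 0.48)
r_new = 1.92 / 2.44
r_new = 0.7869

0.7869


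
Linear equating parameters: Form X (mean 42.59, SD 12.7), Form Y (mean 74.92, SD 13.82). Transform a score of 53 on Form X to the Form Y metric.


slope = SD_Y / SD_X = 13.82 / 12.7 ~ 1.0882
intercept = mean_Y - slope * mean_X = 74.92 - (13.82 / 12.7) * 42.59 ~ 28.574
Y = slope * X + intercept. To avoid rounding drift from the rounded slope/intercept, evaluate the equivalent form Y = mean_Y + SD_Y * (X - mean_X) / SD_X at full precision:
Y = 74.92 + 13.82 * (53 - 42.59) / 12.7
Y = 74.92 + 13.82 * 10.41 / 12.7
Y = 74.92 + 143.8662 / 12.7
Y = 74.92 + 11.328
Y = 86.248

86.248


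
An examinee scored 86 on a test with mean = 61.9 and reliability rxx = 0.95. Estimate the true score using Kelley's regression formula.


T_est = rxx * X + (1 - rxx) * mean
T_est = 0.95 * 86 + 0.05 * 61.9
T_est = 81.7 + 3.095
T_est = 84.795

84.795


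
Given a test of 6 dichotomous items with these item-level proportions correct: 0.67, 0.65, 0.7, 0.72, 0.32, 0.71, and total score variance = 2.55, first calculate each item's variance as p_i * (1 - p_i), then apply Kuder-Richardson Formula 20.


For each item, compute p_i * q_i:
  Item 1: 0.67 * 0.33 = 0.2211
  Item 2: 0.65 * 0.35 = 0.2275
  Item 3: 0.7 * 0.3 = 0.21
  Item 4: 0.72 * 0.28 = 0.2016
  Item 5: 0.32 * 0.68 = 0.2176
  Item 6: 0.71 * 0.29 = 0.2059
Sum(p_i * q_i) = 0.2211 + 0.2275 + 0.21 + 0.2016 + 0.2176 + 0.2059 = 1.2837
KR-20 = (k/(k-1)) * (1 - Sum(p_i*q_i) / Var_total)
= (6/5) * (1 - 1.2837/2.55)
= 1.2 * 0.4966
KR-20 = 0.5959

0.5959


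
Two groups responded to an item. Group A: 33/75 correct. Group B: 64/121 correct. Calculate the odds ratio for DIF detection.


Odds_A = 33/42 = 0.7857
Odds_B = 64/57 = 1.1228
OR = Odds_A / Odds_B = 0.7857 / 1.1228
Exactly, OR = (33 * 57) / (42 * 64) = 1881 / 2688
OR = 0.6998

0.6998


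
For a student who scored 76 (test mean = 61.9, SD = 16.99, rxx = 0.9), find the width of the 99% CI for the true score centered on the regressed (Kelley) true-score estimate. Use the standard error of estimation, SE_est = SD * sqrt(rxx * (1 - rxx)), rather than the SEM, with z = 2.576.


True score estimate = 0.9*76 + 0.1*61.9 = 74.59
SE_est = SD * sqrt(rxx * (1 - rxx)) = 16.99 * sqrt(0.9 * 0.1) = 16.99 * sqrt(0.09) = 5.097
CI = T_est +/- z * SE_est, so width = 2 * z * SE_est = 2 * 2.576 * 5.097
Width = 26.2597

26.2597


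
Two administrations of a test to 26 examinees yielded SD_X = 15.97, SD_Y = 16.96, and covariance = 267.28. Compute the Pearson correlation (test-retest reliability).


r = cov(X,Y) / (SD_X * SD_Y)
r = 267.28 / (15.97 * 16.96)
r = 267.28 / 270.8512
r = 0.9868

0.9868


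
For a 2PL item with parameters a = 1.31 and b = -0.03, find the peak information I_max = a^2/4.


For 2PL, max info at theta = b = -0.03
I_max = a^2 / 4 = 1.31^2 / 4
= 1.7161 / 4
I_max = 0.429

0.429


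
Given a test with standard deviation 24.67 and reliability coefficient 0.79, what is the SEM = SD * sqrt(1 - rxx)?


SEM = SD * sqrt(1 - rxx)
SEM = 24.67 * sqrt(1 - 0.79)
SEM = 24.67 * sqrt(0.21) = 24.67 * 0.458258
SEM = 11.3052

11.3052


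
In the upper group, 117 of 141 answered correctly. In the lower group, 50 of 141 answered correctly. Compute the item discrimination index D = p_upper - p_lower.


p_upper = 117/141 = 0.8298
p_lower = 50/141 = 0.3546
D = 0.8298 - 0.3546 = 0.4752

0.4752


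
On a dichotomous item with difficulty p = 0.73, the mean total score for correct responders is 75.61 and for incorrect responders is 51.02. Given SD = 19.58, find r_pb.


q = 1 - p = 0.27
rpb = ((M1 - M0) / SD) * sqrt(p * q)
rpb = ((75.61 - 51.02) / 19.58) * sqrt(0.73 * 0.27)
rpb = 0.5576

0.5576


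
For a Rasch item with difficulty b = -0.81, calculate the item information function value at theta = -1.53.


P = 1/(1+exp(-(-1.53--0.81))) = 0.3274
I = P*(1-P) = 0.3274 * 0.6726
I = 0.2202

0.2202


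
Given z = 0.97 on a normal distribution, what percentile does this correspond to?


CDF(z) = 0.5 * (1 + erf(z/sqrt(2)))
erf(0.6859) = 0.668
CDF = 0.834
Percentile rank = 0.834 * 100 = 83.4

83.4


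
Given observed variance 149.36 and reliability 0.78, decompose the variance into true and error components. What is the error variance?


var_true = rxx * var_obs = 0.78 * 149.36 = 116.5008
var_error = var_obs - var_true
var_error = 149.36 - 116.5008
var_error = 32.8592

32.8592


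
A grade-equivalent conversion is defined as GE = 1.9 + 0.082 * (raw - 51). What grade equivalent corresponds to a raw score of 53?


raw - median = 53 - 51 = 2
slope * diff = 0.082 * 2 = 0.164
GE = 1.9 + 0.164
GE = 2.064

2.064


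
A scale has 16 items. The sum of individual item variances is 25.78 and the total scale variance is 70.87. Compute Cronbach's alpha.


alpha = (k/(k-1)) * (1 - sum(si^2)/s_total^2)
= (16/15) * (1 - 25.78/70.87)
alpha = 0.6787

0.6787


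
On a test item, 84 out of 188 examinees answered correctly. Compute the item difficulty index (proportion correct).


Item difficulty p = number correct / total examinees
p = 84 / 188
p = 0.4468

0.4468


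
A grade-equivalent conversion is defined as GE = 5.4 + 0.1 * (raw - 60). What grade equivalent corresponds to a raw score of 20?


raw - median = 20 - 60 = -40
slope * diff = 0.1 * -40 = -4.0
GE = 5.4 + -4.0
GE = 1.4

1.4


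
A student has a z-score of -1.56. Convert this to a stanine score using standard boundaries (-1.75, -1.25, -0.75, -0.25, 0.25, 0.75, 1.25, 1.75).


Stanine boundaries: [-1.75, -1.25, -0.75, -0.25, 0.25, 0.75, 1.25, 1.75]
z = -1.56
Check each boundary:
  z >= -1.75 -> could be stanine 2
  z < -1.25
  z < -0.75
  z < -0.25
  z < 0.25
  z < 0.75
  z < 1.25
  z < 1.75
Highest qualifying boundary gives stanine = 2

2


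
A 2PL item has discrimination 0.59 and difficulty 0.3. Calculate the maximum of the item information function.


For 2PL, max info at theta = b = 0.3
I_max = a^2 / 4 = 0.59^2 / 4
= 0.3481 / 4
I_max = 0.087

0.087


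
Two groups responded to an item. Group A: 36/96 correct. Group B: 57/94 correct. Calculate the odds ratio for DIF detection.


Odds_A = 36/60 = 0.6
Odds_B = 57/37 = 1.5405
OR = Odds_A / Odds_B = 0.6 / 1.5405
Exactly, OR = (36 * 37) / (60 * 57) = 1332 / 3420
OR = 0.3895

0.3895


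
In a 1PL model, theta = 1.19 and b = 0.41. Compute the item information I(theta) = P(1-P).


P = 1/(1+exp(-(1.19-0.41))) = 0.6857
I = P*(1-P) = 0.6857 * 0.3143
I = 0.2155

0.2155


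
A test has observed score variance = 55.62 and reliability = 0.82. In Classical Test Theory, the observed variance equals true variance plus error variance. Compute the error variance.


var_true = rxx * var_obs = 0.82 * 55.62 = 45.6084
var_error = var_obs - var_true
var_error = 55.62 - 45.6084
var_error = 10.0116

10.0116


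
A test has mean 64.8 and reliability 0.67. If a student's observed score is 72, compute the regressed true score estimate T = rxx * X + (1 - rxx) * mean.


T_est = rxx * X + (1 - rxx) * mean
T_est = 0.67 * 72 + 0.33 * 64.8
T_est = 48.24 + 21.384
T_est = 69.624

69.624


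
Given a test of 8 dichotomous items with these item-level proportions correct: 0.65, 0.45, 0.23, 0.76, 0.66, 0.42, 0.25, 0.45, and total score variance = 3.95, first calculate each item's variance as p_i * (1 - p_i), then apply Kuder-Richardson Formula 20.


For each item, compute p_i * q_i:
  Item 1: 0.65 * 0.35 = 0.2275
  Item 2: 0.45 * 0.55 = 0.2475
  Item 3: 0.23 * 0.77 = 0.1771
  Item 4: 0.76 * 0.24 = 0.1824
  Item 5: 0.66 * 0.34 = 0.2244
  Item 6: 0.42 * 0.58 = 0.2436
  Item 7: 0.25 * 0.75 = 0.1875
  Item 8: 0.45 * 0.55 = 0.2475
Sum(p_i * q_i) = 0.2275 + 0.2475 + 0.1771 + 0.1824 + 0.2244 + 0.2436 + 0.1875 + 0.2475 = 1.7375
KR-20 = (k/(k-1)) * (1 - Sum(p_i*q_i) / Var_total)
= (8/7) * (1 - 1.7375/3.95)
= 1.1429 * 0.5601
KR-20 = 0.6401

0.6401


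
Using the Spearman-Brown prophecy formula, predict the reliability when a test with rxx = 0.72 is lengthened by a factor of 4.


r_new = (n * rxx) / (1 + (n-1) * rxx)
r_new = (4 * 0.72) / (1 + 3 * 0.72)
r_new = 2.88 / 3.16
r_new = 0.9114

0.9114


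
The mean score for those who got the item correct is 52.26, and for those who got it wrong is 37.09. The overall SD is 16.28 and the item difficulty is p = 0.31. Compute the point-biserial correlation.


q = 1 - p = 0.69
rpb = ((M1 - M0) / SD) * sqrt(p * q)
rpb = ((52.26 - 37.09) / 16.28) * sqrt(0.31 * 0.69)
rpb = 0.431

0.431


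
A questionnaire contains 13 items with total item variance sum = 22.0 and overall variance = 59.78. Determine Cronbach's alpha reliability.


alpha = (k/(k-1)) * (1 - sum(si^2)/s_total^2)
= (13/12) * (1 - 22.0/59.78)
alpha = 0.6846

0.6846


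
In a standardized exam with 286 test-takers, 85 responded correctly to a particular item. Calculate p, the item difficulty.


Item difficulty p = number correct / total examinees
p = 85 / 286
p = 0.2972

0.2972


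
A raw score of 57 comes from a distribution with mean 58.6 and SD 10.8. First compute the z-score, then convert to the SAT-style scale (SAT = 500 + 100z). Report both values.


z = (X - mean) / SD = (57 - 58.6) / 10.8
z = -1.6 / 10.8
z = -0.1481
SAT-scale = SAT = 500 + 100z
Carry z at full precision (z = -1.6 / 10.8) into the conversion:
SAT-scale = 500 + 100 * (-1.6 / 10.8) = 500 + -160 / 10.8
SAT-scale = 500 + -14.8148
SAT-scale = 485.1852

485.1852


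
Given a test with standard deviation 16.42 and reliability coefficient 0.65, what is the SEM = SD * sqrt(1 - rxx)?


SEM = SD * sqrt(1 - rxx)
SEM = 16.42 * sqrt(1 - 0.65)
SEM = 16.42 * sqrt(0.35) = 16.42 * 0.591608
SEM = 9.7142

9.7142


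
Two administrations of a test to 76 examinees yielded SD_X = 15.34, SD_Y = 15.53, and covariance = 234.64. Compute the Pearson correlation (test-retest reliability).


r = cov(X,Y) / (SD_X * SD_Y)
r = 234.64 / (15.34 * 15.53)
r = 234.64 / 238.2302
r = 0.9849

0.9849


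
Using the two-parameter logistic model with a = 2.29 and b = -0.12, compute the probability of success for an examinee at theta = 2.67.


a*(theta - b) = 2.29 * (2.67 - -0.12) = 6.3891
exp(-6.3891) = 0.0017
P = 1 / (1 + 0.0017)
P = 0.9983

0.9983


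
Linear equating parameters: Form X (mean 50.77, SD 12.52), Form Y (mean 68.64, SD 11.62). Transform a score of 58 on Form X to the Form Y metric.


slope = SD_Y / SD_X = 11.62 / 12.52 ~ 0.9281
intercept = mean_Y - slope * mean_X = 68.64 - (11.62 / 12.52) * 50.77 ~ 21.5196
Y = slope * X + intercept. To avoid rounding drift from the rounded slope/intercept, evaluate the equivalent form Y = mean_Y + SD_Y * (X - mean_X) / SD_X at full precision:
Y = 68.64 + 11.62 * (58 - 50.77) / 12.52
Y = 68.64 + 11.62 * 7.23 / 12.52
Y = 68.64 + 84.0126 / 12.52
Y = 68.64 + 6.7103
Y = 75.3503

75.3503


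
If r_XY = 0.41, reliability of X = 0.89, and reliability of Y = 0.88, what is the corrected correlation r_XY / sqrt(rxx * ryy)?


r_corrected = rxy / sqrt(rxx * ryy)
= 0.41 / sqrt(0.89 * 0.88)
= 0.41 / sqrt(0.7832)
= 0.41 / 0.884986
r_corrected = 0.4633

0.4633


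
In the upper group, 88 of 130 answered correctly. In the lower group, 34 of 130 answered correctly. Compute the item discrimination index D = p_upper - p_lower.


p_upper = 88/130 = 0.6769
p_lower = 34/130 = 0.2615
D = 0.6769 - 0.2615 = 0.4154

0.4154


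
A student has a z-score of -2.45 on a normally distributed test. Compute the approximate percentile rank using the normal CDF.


CDF(z) = 0.5 * (1 + erf(z/sqrt(2)))
erf(-1.7324) = -0.9857
CDF = 0.0071
Percentile rank = 0.0071 * 100 = 0.71

0.71


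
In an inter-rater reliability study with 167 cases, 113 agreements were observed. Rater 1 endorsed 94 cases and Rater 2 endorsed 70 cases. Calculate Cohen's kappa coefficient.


P_o = 113/167 = 0.676647
P_e = (94*70 + 73*97) / 27889 = 0.489835
kappa = (P_o - P_e) / (1 - P_e)
kappa = (0.676647 - 0.489835) / (1 - 0.489835)
kappa = 0.3662

0.3662


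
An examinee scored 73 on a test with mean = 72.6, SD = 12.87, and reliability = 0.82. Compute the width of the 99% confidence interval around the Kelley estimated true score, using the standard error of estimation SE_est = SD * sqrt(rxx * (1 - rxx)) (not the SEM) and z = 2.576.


True score estimate = 0.82*73 + 0.18*72.6 = 72.928
SE_est = SD * sqrt(rxx * (1 - rxx)) = 12.87 * sqrt(0.82 * 0.18) = 12.87 * sqrt(0.1476) = 4.944493
CI = T_est +/- z * SE_est, so width = 2 * z * SE_est = 2 * 2.576 * 4.944493
Width = 25.474

25.474


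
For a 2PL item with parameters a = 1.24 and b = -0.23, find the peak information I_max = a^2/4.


For 2PL, max info at theta = b = -0.23
I_max = a^2 / 4 = 1.24^2 / 4
= 1.5376 / 4
I_max = 0.3844

0.3844


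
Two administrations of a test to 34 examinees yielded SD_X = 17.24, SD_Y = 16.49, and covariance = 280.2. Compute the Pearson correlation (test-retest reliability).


r = cov(X,Y) / (SD_X * SD_Y)
r = 280.2 / (17.24 * 16.49)
r = 280.2 / 284.2876
r = 0.9856

0.9856


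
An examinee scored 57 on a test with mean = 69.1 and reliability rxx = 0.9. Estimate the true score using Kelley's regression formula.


T_est = rxx * X + (1 - rxx) * mean
T_est = 0.9 * 57 + 0.1 * 69.1
T_est = 51.3 + 6.91
T_est = 58.21

58.21


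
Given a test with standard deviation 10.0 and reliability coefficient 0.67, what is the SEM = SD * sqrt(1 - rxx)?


SEM = SD * sqrt(1 - rxx)
SEM = 10.0 * sqrt(1 - 0.67)
SEM = 10.0 * sqrt(0.33) = 10.0 * 0.574456
SEM = 5.7446

5.7446


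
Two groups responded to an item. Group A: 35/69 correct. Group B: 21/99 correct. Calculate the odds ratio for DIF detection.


Odds_A = 35/34 = 1.0294
Odds_B = 21/78 = 0.2692
OR = Odds_A / Odds_B = 1.0294 / 0.2692
Exactly, OR = (35 * 78) / (34 * 21) = 2730 / 714
OR = 3.8235

3.8235


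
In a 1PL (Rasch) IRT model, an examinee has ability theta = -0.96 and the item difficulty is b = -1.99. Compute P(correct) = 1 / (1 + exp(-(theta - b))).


theta - b = -0.96 - -1.99 = 1.03
exp(-(theta - b)) = exp(-1.03) = 0.357
P = 1 / (1 + 0.357)
P = 0.7369

0.7369


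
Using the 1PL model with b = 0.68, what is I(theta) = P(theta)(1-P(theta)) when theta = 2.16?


P = 1/(1+exp(-(2.16-0.68))) = 0.8146
I = P*(1-P) = 0.8146 * 0.1854
I = 0.151

0.151


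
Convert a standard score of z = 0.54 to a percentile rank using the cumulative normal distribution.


CDF(z) = 0.5 * (1 + erf(z/sqrt(2)))
erf(0.3818) = 0.4108
CDF = 0.7054
Percentile rank = 0.7054 * 100 = 70.54

70.54


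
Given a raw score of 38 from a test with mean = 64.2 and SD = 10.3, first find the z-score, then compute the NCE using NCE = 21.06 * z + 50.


z = (X - mean) / SD = (38 - 64.2) / 10.3
z = -26.2 / 10.3
z = -2.5437
NCE = NCE = 21.06z + 50
Carry z at full precision (z = -26.2 / 10.3) into the conversion:
NCE = 21.06 * (-26.2 / 10.3) + 50 = -551.772 / 10.3 + 50
NCE = -53.5701 + 50
NCE = -3.5701

-3.5701


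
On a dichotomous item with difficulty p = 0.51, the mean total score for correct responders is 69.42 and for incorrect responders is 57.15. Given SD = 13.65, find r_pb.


q = 1 - p = 0.49
rpb = ((M1 - M0) / SD) * sqrt(p * q)
rpb = ((69.42 - 57.15) / 13.65) * sqrt(0.51 * 0.49)
rpb = 0.4494

0.4494


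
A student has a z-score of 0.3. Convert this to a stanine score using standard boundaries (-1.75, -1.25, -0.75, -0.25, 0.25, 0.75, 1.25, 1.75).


Stanine boundaries: [-1.75, -1.25, -0.75, -0.25, 0.25, 0.75, 1.25, 1.75]
z = 0.3
Check each boundary:
  z >= -1.75 -> could be stanine 2
  z >= -1.25 -> could be stanine 3
  z >= -0.75 -> could be stanine 4
  z >= -0.25 -> could be stanine 5
  z >= 0.25 -> could be stanine 6
  z < 0.75
  z < 1.25
  z < 1.75
Highest qualifying boundary gives stanine = 6

6


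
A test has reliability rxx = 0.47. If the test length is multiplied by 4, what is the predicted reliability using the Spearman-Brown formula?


r_new = (n * rxx) / (1 + (n-1) * rxx)
r_new = (4 * 0.47) / (1 + 3 * 0.47)
r_new = 1.88 / 2.41
r_new = 0.7801

0.7801


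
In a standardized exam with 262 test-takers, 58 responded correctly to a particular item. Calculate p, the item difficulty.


Item difficulty p = number correct / total examinees
p = 58 / 262
p = 0.2214

0.2214


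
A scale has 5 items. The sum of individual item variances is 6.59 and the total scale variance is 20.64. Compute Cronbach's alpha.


alpha = (k/(k-1)) * (1 - sum(si^2)/s_total^2)
= (5/4) * (1 - 6.59/20.64)
alpha = 0.8509

0.8509


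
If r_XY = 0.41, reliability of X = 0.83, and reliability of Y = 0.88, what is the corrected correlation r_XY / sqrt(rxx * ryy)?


r_corrected = rxy / sqrt(rxx * ryy)
= 0.41 / sqrt(0.83 * 0.88)
= 0.41 / sqrt(0.7304)
= 0.41 / 0.854634
r_corrected = 0.4797

0.4797


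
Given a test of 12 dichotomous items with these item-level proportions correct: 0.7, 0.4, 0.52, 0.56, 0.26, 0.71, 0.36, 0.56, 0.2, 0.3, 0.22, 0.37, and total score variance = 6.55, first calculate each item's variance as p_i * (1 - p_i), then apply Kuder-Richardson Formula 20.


For each item, compute p_i * q_i:
  Item 1: 0.7 * 0.3 = 0.21
  Item 2: 0.4 * 0.6 = 0.24
  Item 3: 0.52 * 0.48 = 0.2496
  Item 4: 0.56 * 0.44 = 0.2464
  Item 5: 0.26 * 0.74 = 0.1924
  Item 6: 0.71 * 0.29 = 0.2059
  Item 7: 0.36 * 0.64 = 0.2304
  Item 8: 0.56 * 0.44 = 0.2464
  Item 9: 0.2 * 0.8 = 0.16
  Item 10: 0.3 * 0.7 = 0.21
  Item 11: 0.22 * 0.78 = 0.1716
  Item 12: 0.37 * 0.63 = 0.2331
Sum(p_i * q_i) = 0.21 + 0.24 + 0.2496 + 0.2464 + 0.1924 + 0.2059 + 0.2304 + 0.2464 + 0.16 + 0.21 + 0.1716 + 0.2331 = 2.5958
KR-20 = (k/(k-1)) * (1 - Sum(p_i*q_i) / Var_total)
= (12/11) * (1 - 2.5958/6.55)
= 1.0909 * 0.6037
KR-20 = 0.6586

0.6586


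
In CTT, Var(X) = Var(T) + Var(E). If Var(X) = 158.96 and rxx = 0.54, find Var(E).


var_true = rxx * var_obs = 0.54 * 158.96 = 85.8384
var_error = var_obs - var_true
var_error = 158.96 - 85.8384
var_error = 73.1216

73.1216


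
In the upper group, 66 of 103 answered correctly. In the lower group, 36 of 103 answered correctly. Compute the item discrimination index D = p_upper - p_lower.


p_upper = 66/103 = 0.6408
p_lower = 36/103 = 0.3495
D = 0.6408 - 0.3495 = 0.2913

0.2913


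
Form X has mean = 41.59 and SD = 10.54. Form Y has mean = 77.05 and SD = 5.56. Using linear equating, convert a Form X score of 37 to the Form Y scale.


slope = SD_Y / SD_X = 5.56 / 10.54 ~ 0.5275
intercept = mean_Y - slope * mean_X = 77.05 - (5.56 / 10.54) * 41.59 ~ 55.1107
Y = slope * X + intercept. To avoid rounding drift from the rounded slope/intercept, evaluate the equivalent form Y = mean_Y + SD_Y * (X - mean_X) / SD_X at full precision:
Y = 77.05 + 5.56 * (37 - 41.59) / 10.54
Y = 77.05 - 5.56 * 4.59 / 10.54
Y = 77.05 - 25.5204 / 10.54
Y = 77.05 - 2.4213
Y = 74.6287

74.6287


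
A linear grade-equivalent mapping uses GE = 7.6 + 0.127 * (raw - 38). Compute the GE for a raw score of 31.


raw - median = 31 - 38 = -7
slope * diff = 0.127 * -7 = -0.889
GE = 7.6 + -0.889
GE = 6.711

6.711


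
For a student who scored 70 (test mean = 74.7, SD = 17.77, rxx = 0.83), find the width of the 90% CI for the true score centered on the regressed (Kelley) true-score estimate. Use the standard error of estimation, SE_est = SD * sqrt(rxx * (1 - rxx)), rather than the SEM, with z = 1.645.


True score estimate = 0.83*70 + 0.17*74.7 = 70.799
SE_est = SD * sqrt(rxx * (1 - rxx)) = 17.77 * sqrt(0.83 * 0.17) = 17.77 * sqrt(0.1411) = 6.674995
CI = T_est +/- z * SE_est, so width = 2 * z * SE_est = 2 * 1.645 * 6.674995
Width = 21.9607

21.9607


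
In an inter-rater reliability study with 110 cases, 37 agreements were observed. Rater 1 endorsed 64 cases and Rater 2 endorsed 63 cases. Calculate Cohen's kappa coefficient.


P_o = 37/110 = 0.336364
P_e = (64*63 + 46*47) / 12100 = 0.511901
kappa = (P_o - P_e) / (1 - P_e)
kappa = (0.336364 - 0.511901) / (1 - 0.511901)
kappa = -0.3596

-0.3596


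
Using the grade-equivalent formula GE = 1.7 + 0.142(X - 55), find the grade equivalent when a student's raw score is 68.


raw - median = 68 - 55 = 13
slope * diff = 0.142 * 13 = 1.846
GE = 1.7 + 1.846
GE = 3.546

3.546


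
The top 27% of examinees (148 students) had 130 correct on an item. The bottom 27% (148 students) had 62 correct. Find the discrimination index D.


p_upper = 130/148 = 0.8784
p_lower = 62/148 = 0.4189
D = 0.8784 - 0.4189 = 0.4595

0.4595


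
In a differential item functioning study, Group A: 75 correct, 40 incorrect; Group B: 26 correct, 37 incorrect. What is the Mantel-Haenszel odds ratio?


Odds_A = 75/40 = 1.875
Odds_B = 26/37 = 0.7027
OR = Odds_A / Odds_B = 1.875 / 0.7027
Exactly, OR = (75 * 37) / (40 * 26) = 2775 / 1040
OR = 2.6683

2.6683


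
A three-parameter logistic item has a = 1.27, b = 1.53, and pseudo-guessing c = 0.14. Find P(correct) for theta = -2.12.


logit = 1.27*(-2.12 - 1.53) = -4.6355
P* = 1/(1 + exp(--4.6355)) = 0.0096
P = 0.14 + (1 - 0.14) * 0.0096
P = 0.1483

0.1483


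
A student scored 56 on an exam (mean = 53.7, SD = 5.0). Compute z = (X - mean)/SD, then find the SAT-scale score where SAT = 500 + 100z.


z = (X - mean) / SD = (56 - 53.7) / 5.0
z = 2.3 / 5.0
z = 0.46
SAT-scale = SAT = 500 + 100z
Carry z at full precision (z = 2.3 / 5.0) into the conversion:
SAT-scale = 500 + 100 * (2.3 / 5.0) = 500 + 230 / 5.0
SAT-scale = 500 + 46.0
SAT-scale = 546.0

546.0


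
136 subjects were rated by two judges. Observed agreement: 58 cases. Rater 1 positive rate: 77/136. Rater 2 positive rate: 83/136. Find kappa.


P_o = 58/136 = 0.426471
P_e = (77*83 + 59*53) / 18496 = 0.514598
kappa = (P_o - P_e) / (1 - P_e)
kappa = (0.426471 - 0.514598) / (1 - 0.514598)
kappa = -0.1816

-0.1816


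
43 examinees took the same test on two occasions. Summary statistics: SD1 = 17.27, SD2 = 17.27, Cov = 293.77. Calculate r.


r = cov(X,Y) / (SD_X * SD_Y)
r = 293.77 / (17.27 * 17.27)
r = 293.77 / 298.2529
r = 0.985

0.985


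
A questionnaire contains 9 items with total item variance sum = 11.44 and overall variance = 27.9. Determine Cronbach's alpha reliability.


alpha = (k/(k-1)) * (1 - sum(si^2)/s_total^2)
= (9/8) * (1 - 11.44/27.9)
alpha = 0.6637

0.6637


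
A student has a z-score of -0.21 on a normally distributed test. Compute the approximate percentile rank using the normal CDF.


CDF(z) = 0.5 * (1 + erf(z/sqrt(2)))
erf(-0.1485) = -0.1663
CDF = 0.4168
Percentile rank = 0.4168 * 100 = 41.68

41.68


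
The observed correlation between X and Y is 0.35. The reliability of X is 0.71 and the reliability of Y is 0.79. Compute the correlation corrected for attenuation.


r_corrected = rxy / sqrt(rxx * ryy)
= 0.35 / sqrt(0.71 * 0.79)
= 0.35 / sqrt(0.5609)
= 0.35 / 0.748933
r_corrected = 0.4673

0.4673


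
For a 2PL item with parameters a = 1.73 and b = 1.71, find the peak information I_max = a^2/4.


For 2PL, max info at theta = b = 1.71
I_max = a^2 / 4 = 1.73^2 / 4
= 2.9929 / 4
I_max = 0.7482

0.7482


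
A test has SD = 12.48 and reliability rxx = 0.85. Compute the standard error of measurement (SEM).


SEM = SD * sqrt(1 - rxx)
SEM = 12.48 * sqrt(1 - 0.85)
SEM = 12.48 * sqrt(0.15) = 12.48 * 0.387298
SEM = 4.8335

4.8335


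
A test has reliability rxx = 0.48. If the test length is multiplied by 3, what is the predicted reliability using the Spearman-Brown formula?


r_new = (n * rxx) / (1 + (n-1) * rxx)
r_new = (3 * 0.48) / (1 + 2 * 0.48)
r_new = 1.44 / 1.96
r_new = 0.7347

0.7347
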